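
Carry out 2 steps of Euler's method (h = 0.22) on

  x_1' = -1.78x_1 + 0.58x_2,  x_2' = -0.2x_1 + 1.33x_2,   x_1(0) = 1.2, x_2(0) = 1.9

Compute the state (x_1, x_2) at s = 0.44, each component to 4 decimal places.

Euler on (x_1,x_2): x_1_{n+1} = x_1_n + h·x_1', x_2_{n+1} = x_2_n + h·x_2'.
0.000000: (1.200000, 1.900000); f=(-1.034000, 2.287000) → (0.972520, 2.403140)
0.220000: (0.972520, 2.403140); f=(-0.337264, 3.001672) → (0.898322, 3.063508)
(x_1(0.44), x_2(0.44)) ≈ (0.8983, 3.0635)

0.8983, 3.0635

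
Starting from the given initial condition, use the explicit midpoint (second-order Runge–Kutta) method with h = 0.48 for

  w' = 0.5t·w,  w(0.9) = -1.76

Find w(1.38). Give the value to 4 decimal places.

Midpoint: k1 = f(t_n, w_n); k2 = f(t_n + h/2, w_n + (h/2)·k1); w_{n+1} = w_n + h·k2.
t=0.900000, w=-1.760000:
  k1 = f(0.900000, -1.760000) = -0.792000
  k2 = f(1.140000, -1.950080) = -1.111546
  w ← -1.760000 + 0.48·(-1.111546) = -2.293542
w(1.38) ≈ -2.2935

-2.2935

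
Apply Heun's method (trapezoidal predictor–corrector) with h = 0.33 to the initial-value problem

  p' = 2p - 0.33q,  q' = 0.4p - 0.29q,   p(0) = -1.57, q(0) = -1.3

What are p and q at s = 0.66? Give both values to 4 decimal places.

Heun on (p,q): k1 = f(s_n, state_n); k2 = f(s_n + h, state_n + h·k1); state_{n+1} = state_n + (h/2)·(k1 + k2).
0.000000: (-1.570000, -1.300000)
  k1 = (-2.711000, -0.251000)
  predictor → (-2.464630, -1.382830)
  k2 = (-4.472926, -0.584831)
  → (-2.755348, -1.437912)
0.330000: (-2.755348, -1.437912)
  k1 = (-5.036185, -0.685145)
  predictor → (-4.417289, -1.664010)
  k2 = (-8.285454, -1.284353)
  → (-4.953418, -1.762879)
(p(0.66), q(0.66)) ≈ (-4.9534, -1.7629)

-4.9534, -1.7629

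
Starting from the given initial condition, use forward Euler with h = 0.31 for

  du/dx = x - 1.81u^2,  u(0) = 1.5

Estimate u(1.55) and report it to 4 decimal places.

0.7891

Euler: u_{n+1} = u_n + h·f(x_n, u_n).
x=0.000000, u=1.500000: f=-4.072500 → u ← 1.500000 + 0.31·(-4.072500) = 0.237525
x=0.310000, u=0.237525: f=0.207883 → u ← 0.237525 + 0.31·0.207883 = 0.301969
x=0.620000, u=0.301969: f=0.454955 → u ← 0.301969 + 0.31·0.454955 = 0.443005
x=0.930000, u=0.443005: f=0.574782 → u ← 0.443005 + 0.31·0.574782 = 0.621187
x=1.240000, u=0.621187: f=0.541569 → u ← 0.621187 + 0.31·0.541569 = 0.789074
u(1.55) ≈ 0.7891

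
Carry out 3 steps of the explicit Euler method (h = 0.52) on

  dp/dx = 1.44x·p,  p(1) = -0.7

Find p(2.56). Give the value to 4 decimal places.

Euler: p_{n+1} = p_n + h·f(x_n, p_n).
x=1.000000, p=-0.700000: f=-1.008000 → p ← -0.700000 + 0.52·(-1.008000) = -1.224160
x=1.520000, p=-1.224160: f=-2.679441 → p ← -1.224160 + 0.52·(-2.679441) = -2.617470
x=2.040000, p=-2.617470: f=-7.689078 → p ← -2.617470 + 0.52·(-7.689078) = -6.615790
p(2.56) ≈ -6.6158

-6.6158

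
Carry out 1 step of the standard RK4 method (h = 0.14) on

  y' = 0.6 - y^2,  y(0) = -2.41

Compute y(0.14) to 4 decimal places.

-3.5024

RK4: k1 = f(x_n, y_n); k2 = f(x_n + h/2, y_n + (h/2)·k1); k3 = f(x_n + h/2, y_n + (h/2)·k2); k4 = f(x_n + h, y_n + h·k3); y_{n+1} = y_n + (h/6)·(k1 + 2k2 + 2k3 + k4).
x=0.000000, y=-2.410000:
  k1 = f(0.000000, -2.410000) = -5.208100
  k2 = f(0.070000, -2.774567) = -7.098222
  k3 = f(0.070000, -2.906876) = -7.849925
  k4 = f(0.140000, -3.508990) = -11.713008
  y ← -2.410000 + (0.14/6)·(k1 + 2k2 + 2k3 + k4) = -3.502406
y(0.14) ≈ -3.5024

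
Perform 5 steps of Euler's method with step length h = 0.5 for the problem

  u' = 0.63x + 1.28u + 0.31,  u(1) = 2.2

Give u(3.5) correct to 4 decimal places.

Euler: u_{n+1} = u_n + h·f(x_n, u_n).
x=1.000000, u=2.200000: f=3.756000 → u ← 2.200000 + 0.5·3.756000 = 4.078000
x=1.500000, u=4.078000: f=6.474840 → u ← 4.078000 + 0.5·6.474840 = 7.315420
x=2.000000, u=7.315420: f=10.933738 → u ← 7.315420 + 0.5·10.933738 = 12.782289
x=2.500000, u=12.782289: f=18.246330 → u ← 12.782289 + 0.5·18.246330 = 21.905454
x=3.000000, u=21.905454: f=30.238981 → u ← 21.905454 + 0.5·30.238981 = 37.024944
u(3.5) ≈ 37.0249

37.0249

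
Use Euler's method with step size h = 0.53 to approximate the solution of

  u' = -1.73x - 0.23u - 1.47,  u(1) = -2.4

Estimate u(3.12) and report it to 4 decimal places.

Euler: u_{n+1} = u_n + h·f(x_n, u_n).
x=1.000000, u=-2.400000: f=-2.648000 → u ← -2.400000 + 0.53·(-2.648000) = -3.803440
x=1.530000, u=-3.803440: f=-3.242109 → u ← -3.803440 + 0.53·(-3.242109) = -5.521758
x=2.060000, u=-5.521758: f=-3.763796 → u ← -5.521758 + 0.53·(-3.763796) = -7.516569
x=2.590000, u=-7.516569: f=-4.221889 → u ← -7.516569 + 0.53·(-4.221889) = -9.754171
u(3.12) ≈ -9.7542

-9.7542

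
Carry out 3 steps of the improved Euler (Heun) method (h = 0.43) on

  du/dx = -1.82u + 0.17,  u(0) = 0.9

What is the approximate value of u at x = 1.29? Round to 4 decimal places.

0.2092

Heun: k1 = f(x_n, u_n); k2 = f(x_n + h, u_n + h·k1); u_{n+1} = u_n + (h/2)·(k1 + k2).
x=0.000000, u=0.900000:
  k1 = f(0.000000, 0.900000) = -1.468000
  k2 = f(0.430000, 0.268760) = -0.319143
  u ← 0.900000 + (0.43/2)·(-1.468000 + (-0.319143)) = 0.515764
x=0.430000, u=0.515764:
  k1 = f(0.430000, 0.515764) = -0.768691
  k2 = f(0.860000, 0.185227) = -0.167113
  u ← 0.515764 + (0.43/2)·(-0.768691 + (-0.167113)) = 0.314566
x=0.860000, u=0.314566:
  k1 = f(0.860000, 0.314566) = -0.402511
  k2 = f(1.290000, 0.141487) = -0.087506
  u ← 0.314566 + (0.43/2)·(-0.402511 + (-0.087506)) = 0.209213
u(1.29) ≈ 0.2092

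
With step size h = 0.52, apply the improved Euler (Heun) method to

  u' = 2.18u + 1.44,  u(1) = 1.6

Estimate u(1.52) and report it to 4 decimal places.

5.6150

Heun: k1 = f(t_n, u_n); k2 = f(t_n + h, u_n + h·k1); u_{n+1} = u_n + (h/2)·(k1 + k2).
t=1.000000, u=1.600000:
  k1 = f(1.000000, 1.600000) = 4.928000
  k2 = f(1.520000, 4.162560) = 10.514381
  u ← 1.600000 + (0.52/2)·(4.928000 + 10.514381) = 5.615019
u(1.52) ≈ 5.6150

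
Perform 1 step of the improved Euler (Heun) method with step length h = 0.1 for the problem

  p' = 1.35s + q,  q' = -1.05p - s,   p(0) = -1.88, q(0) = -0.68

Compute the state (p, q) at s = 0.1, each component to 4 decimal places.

Heun on (p,q): k1 = f(s_n, state_n); k2 = f(s_n + h, state_n + h·k1); state_{n+1} = state_n + (h/2)·(k1 + k2).
0.000000: (-1.880000, -0.680000)
  k1 = (-0.680000, 1.974000)
  predictor → (-1.948000, -0.482600)
  k2 = (-0.347600, 1.945400)
  → (-1.931380, -0.484030)
(p(0.1), q(0.1)) ≈ (-1.9314, -0.4840)

-1.9314, -0.4840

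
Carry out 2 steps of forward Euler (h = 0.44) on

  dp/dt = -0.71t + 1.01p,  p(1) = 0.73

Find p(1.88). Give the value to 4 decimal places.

0.6219

Euler: p_{n+1} = p_n + h·f(t_n, p_n).
t=1.000000, p=0.730000: f=0.027300 → p ← 0.730000 + 0.44·0.027300 = 0.742012
t=1.440000, p=0.742012: f=-0.272968 → p ← 0.742012 + 0.44·(-0.272968) = 0.621906
p(1.88) ≈ 0.6219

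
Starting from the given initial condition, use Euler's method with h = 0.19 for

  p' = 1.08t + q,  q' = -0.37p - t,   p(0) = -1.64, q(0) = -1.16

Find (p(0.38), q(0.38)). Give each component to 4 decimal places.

-2.0199, -0.9500

Euler on (p,q): p_{n+1} = p_n + h·p', q_{n+1} = q_n + h·q'.
0.000000: (-1.640000, -1.160000); f=(-1.160000, 0.606800) → (-1.860400, -1.044708)
0.190000: (-1.860400, -1.044708); f=(-0.839508, 0.498348) → (-2.019907, -0.950022)
(p(0.38), q(0.38)) ≈ (-2.0199, -0.9500)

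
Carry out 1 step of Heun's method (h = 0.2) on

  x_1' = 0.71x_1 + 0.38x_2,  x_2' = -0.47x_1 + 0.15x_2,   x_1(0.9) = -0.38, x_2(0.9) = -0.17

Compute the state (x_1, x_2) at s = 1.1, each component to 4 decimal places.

Heun on (x_1,x_2): k1 = f(s_n, state_n); k2 = f(s_n + h, state_n + h·k1); state_{n+1} = state_n + (h/2)·(k1 + k2).
0.900000: (-0.380000, -0.170000)
  k1 = (-0.334400, 0.153100)
  predictor → (-0.446880, -0.139380)
  k2 = (-0.370249, 0.189127)
  → (-0.450465, -0.135777)
(x_1(1.1), x_2(1.1)) ≈ (-0.4505, -0.1358)

-0.4505, -0.1358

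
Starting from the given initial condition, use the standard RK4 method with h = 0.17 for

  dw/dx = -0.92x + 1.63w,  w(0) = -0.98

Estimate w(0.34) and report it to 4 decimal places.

RK4: k1 = f(x_n, w_n); k2 = f(x_n + h/2, w_n + (h/2)·k1); k3 = f(x_n + h/2, w_n + (h/2)·k2); k4 = f(x_n + h, w_n + h·k3); w_{n+1} = w_n + (h/6)·(k1 + 2k2 + 2k3 + k4).
x=0.000000, w=-0.980000:
  k1 = f(0.000000, -0.980000) = -1.597400
  k2 = f(0.085000, -1.115779) = -1.896920
  k3 = f(0.085000, -1.141238) = -1.938418
  k4 = f(0.170000, -1.309531) = -2.290936
  w ← -0.980000 + (0.17/6)·(k1 + 2k2 + 2k3 + k4) = -1.307505
x=0.170000, w=-1.307505:
  k1 = f(0.170000, -1.307505) = -2.287634
  k2 = f(0.255000, -1.501954) = -2.682785
  k3 = f(0.255000, -1.535542) = -2.737534
  k4 = f(0.340000, -1.772886) = -3.202604
  w ← -1.307505 + (0.17/6)·(k1 + 2k2 + 2k3 + k4) = -1.770213
w(0.34) ≈ -1.7702

-1.7702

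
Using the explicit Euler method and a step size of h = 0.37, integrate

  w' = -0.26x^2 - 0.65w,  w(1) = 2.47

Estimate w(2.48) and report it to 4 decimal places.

0.0261

Euler: w_{n+1} = w_n + h·f(x_n, w_n).
x=1.000000, w=2.470000: f=-1.865500 → w ← 2.470000 + 0.37·(-1.865500) = 1.779765
x=1.370000, w=1.779765: f=-1.644841 → w ← 1.779765 + 0.37·(-1.644841) = 1.171174
x=1.740000, w=1.171174: f=-1.548439 → w ← 1.171174 + 0.37·(-1.548439) = 0.598251
x=2.110000, w=0.598251: f=-1.546409 → w ← 0.598251 + 0.37·(-1.546409) = 0.026080
w(2.48) ≈ 0.0261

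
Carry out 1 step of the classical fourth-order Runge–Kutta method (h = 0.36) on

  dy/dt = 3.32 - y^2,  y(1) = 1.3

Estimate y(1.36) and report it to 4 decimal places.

1.6567

RK4: k1 = f(t_n, y_n); k2 = f(t_n + h/2, y_n + (h/2)·k1); k3 = f(t_n + h/2, y_n + (h/2)·k2); k4 = f(t_n + h, y_n + h·k3); y_{n+1} = y_n + (h/6)·(k1 + 2k2 + 2k3 + k4).
t=1.000000, y=1.300000:
  k1 = f(1.000000, 1.300000) = 1.630000
  k2 = f(1.180000, 1.593400) = 0.781076
  k3 = f(1.180000, 1.440594) = 1.244690
  k4 = f(1.360000, 1.748088) = 0.264187
  y ← 1.300000 + (0.36/6)·(k1 + 2k2 + 2k3 + k4) = 1.656743
y(1.36) ≈ 1.6567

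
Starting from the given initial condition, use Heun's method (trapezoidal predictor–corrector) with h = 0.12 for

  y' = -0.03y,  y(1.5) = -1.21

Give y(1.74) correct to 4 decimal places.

-1.2013

Heun: k1 = f(s_n, y_n); k2 = f(s_n + h, y_n + h·k1); y_{n+1} = y_n + (h/2)·(k1 + k2).
s=1.500000, y=-1.210000:
  k1 = f(1.500000, -1.210000) = 0.036300
  k2 = f(1.620000, -1.205644) = 0.036169
  y ← -1.210000 + (0.12/2)·(0.036300 + 0.036169) = -1.205652
s=1.620000, y=-1.205652:
  k1 = f(1.620000, -1.205652) = 0.036170
  k2 = f(1.740000, -1.201311) = 0.036039
  y ← -1.205652 + (0.12/2)·(0.036170 + 0.036039) = -1.201319
y(1.74) ≈ -1.2013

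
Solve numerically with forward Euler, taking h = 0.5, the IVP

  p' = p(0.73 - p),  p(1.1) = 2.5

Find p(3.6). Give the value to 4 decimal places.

0.5425

Euler: p_{n+1} = p_n + h·f(x_n, p_n).
x=1.100000, p=2.500000: f=-4.425000 → p ← 2.500000 + 0.5·(-4.425000) = 0.287500
x=1.600000, p=0.287500: f=0.127219 → p ← 0.287500 + 0.5·0.127219 = 0.351109
x=2.100000, p=0.351109: f=0.133032 → p ← 0.351109 + 0.5·0.133032 = 0.417625
x=2.600000, p=0.417625: f=0.130456 → p ← 0.417625 + 0.5·0.130456 = 0.482853
x=3.100000, p=0.482853: f=0.119336 → p ← 0.482853 + 0.5·0.119336 = 0.542521
p(3.6) ≈ 0.5425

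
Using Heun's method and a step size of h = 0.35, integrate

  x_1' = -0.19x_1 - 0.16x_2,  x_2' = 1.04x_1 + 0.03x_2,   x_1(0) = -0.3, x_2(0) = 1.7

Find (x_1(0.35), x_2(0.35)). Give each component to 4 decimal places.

Heun on (x_1,x_2): k1 = f(t_n, state_n); k2 = f(t_n + h, state_n + h·k1); state_{n+1} = state_n + (h/2)·(k1 + k2).
0.000000: (-0.300000, 1.700000)
  k1 = (-0.215000, -0.261000)
  predictor → (-0.375250, 1.608650)
  k2 = (-0.186086, -0.342000)
  → (-0.370190, 1.594475)
(x_1(0.35), x_2(0.35)) ≈ (-0.3702, 1.5945)

-0.3702, 1.5945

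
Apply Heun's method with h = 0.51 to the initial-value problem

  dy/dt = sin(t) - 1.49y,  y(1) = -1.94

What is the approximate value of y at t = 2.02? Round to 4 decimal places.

-0.0899

Heun: k1 = f(t_n, y_n); k2 = f(t_n + h, y_n + h·k1); y_{n+1} = y_n + (h/2)·(k1 + k2).
t=1.000000, y=-1.940000:
  k1 = f(1.000000, -1.940000) = 3.732071
  k2 = f(1.510000, -0.036644) = 1.052752
  y ← -1.940000 + (0.51/2)·(3.732071 + 1.052752) = -0.719870
t=1.510000, y=-0.719870:
  k1 = f(1.510000, -0.719870) = 2.070759
  k2 = f(2.020000, 0.336217) = 0.399830
  y ← -0.719870 + (0.51/2)·(2.070759 + 0.399830) = -0.089870
y(2.02) ≈ -0.0899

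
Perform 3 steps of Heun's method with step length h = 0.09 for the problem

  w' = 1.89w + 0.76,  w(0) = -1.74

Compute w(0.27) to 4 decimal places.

Heun: k1 = f(x_n, w_n); k2 = f(x_n + h, w_n + h·k1); w_{n+1} = w_n + (h/2)·(k1 + k2).
x=0.000000, w=-1.740000:
  k1 = f(0.000000, -1.740000) = -2.528600
  k2 = f(0.090000, -1.967574) = -2.958715
  w ← -1.740000 + (0.09/2)·(-2.528600 + (-2.958715)) = -1.986929
x=0.090000, w=-1.986929:
  k1 = f(0.090000, -1.986929) = -2.995296
  k2 = f(0.180000, -2.256506) = -3.504796
  w ← -1.986929 + (0.09/2)·(-2.995296 + (-3.504796)) = -2.279433
x=0.180000, w=-2.279433:
  k1 = f(0.180000, -2.279433) = -3.548129
  k2 = f(0.270000, -2.598765) = -4.151666
  w ← -2.279433 + (0.09/2)·(-3.548129 + (-4.151666)) = -2.625924
w(0.27) ≈ -2.6259

-2.6259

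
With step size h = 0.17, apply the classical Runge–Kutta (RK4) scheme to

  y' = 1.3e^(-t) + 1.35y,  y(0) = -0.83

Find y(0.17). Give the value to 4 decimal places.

-0.8149

RK4: k1 = f(t_n, y_n); k2 = f(t_n + h/2, y_n + (h/2)·k1); k3 = f(t_n + h/2, y_n + (h/2)·k2); k4 = f(t_n + h, y_n + h·k3); y_{n+1} = y_n + (h/6)·(k1 + 2k2 + 2k3 + k4).
t=0.000000, y=-0.830000:
  k1 = f(0.000000, -0.830000) = 0.179500
  k2 = f(0.085000, -0.814742) = 0.094164
  k3 = f(0.085000, -0.821996) = 0.084371
  k4 = f(0.170000, -0.815657) = -0.004373
  y ← -0.830000 + (0.17/6)·(k1 + 2k2 + 2k3 + k4) = -0.814921
y(0.17) ≈ -0.8149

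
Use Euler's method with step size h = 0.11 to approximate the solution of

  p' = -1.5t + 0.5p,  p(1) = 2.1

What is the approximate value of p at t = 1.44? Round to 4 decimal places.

Euler: p_{n+1} = p_n + h·f(t_n, p_n).
t=1.000000, p=2.100000: f=-0.450000 → p ← 2.100000 + 0.11·(-0.450000) = 2.050500
t=1.110000, p=2.050500: f=-0.639750 → p ← 2.050500 + 0.11·(-0.639750) = 1.980128
t=1.220000, p=1.980128: f=-0.839936 → p ← 1.980128 + 0.11·(-0.839936) = 1.887735
t=1.330000, p=1.887735: f=-1.051133 → p ← 1.887735 + 0.11·(-1.051133) = 1.772110
p(1.44) ≈ 1.7721

1.7721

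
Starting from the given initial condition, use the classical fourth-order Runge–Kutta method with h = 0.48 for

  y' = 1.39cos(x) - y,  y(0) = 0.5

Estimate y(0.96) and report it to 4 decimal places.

RK4: k1 = f(x_n, y_n); k2 = f(x_n + h/2, y_n + (h/2)·k1); k3 = f(x_n + h/2, y_n + (h/2)·k2); k4 = f(x_n + h, y_n + h·k3); y_{n+1} = y_n + (h/6)·(k1 + 2k2 + 2k3 + k4).
x=0.000000, y=0.500000:
  k1 = f(0.000000, 0.500000) = 0.890000
  k2 = f(0.240000, 0.713600) = 0.636560
  k3 = f(0.240000, 0.652774) = 0.697385
  k4 = f(0.480000, 0.834745) = 0.398178
  y ← 0.500000 + (0.48/6)·(k1 + 2k2 + 2k3 + k4) = 0.816485
x=0.480000, y=0.816485:
  k1 = f(0.480000, 0.816485) = 0.416437
  k2 = f(0.720000, 0.916430) = 0.128579
  k3 = f(0.720000, 0.847345) = 0.197665
  k4 = f(0.960000, 0.911365) = -0.114172
  y ← 0.816485 + (0.48/6)·(k1 + 2k2 + 2k3 + k4) = 0.892866
y(0.96) ≈ 0.8929

0.8929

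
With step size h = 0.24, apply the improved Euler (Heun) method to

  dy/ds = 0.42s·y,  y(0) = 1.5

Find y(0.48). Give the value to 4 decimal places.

1.5741

Heun: k1 = f(s_n, y_n); k2 = f(s_n + h, y_n + h·k1); y_{n+1} = y_n + (h/2)·(k1 + k2).
s=0.000000, y=1.500000:
  k1 = f(0.000000, 1.500000) = 0.000000
  k2 = f(0.240000, 1.500000) = 0.151200
  y ← 1.500000 + (0.24/2)·(0.000000 + 0.151200) = 1.518144
s=0.240000, y=1.518144:
  k1 = f(0.240000, 1.518144) = 0.153029
  k2 = f(0.480000, 1.554871) = 0.313462
  y ← 1.518144 + (0.24/2)·(0.153029 + 0.313462) = 1.574123
y(0.48) ≈ 1.5741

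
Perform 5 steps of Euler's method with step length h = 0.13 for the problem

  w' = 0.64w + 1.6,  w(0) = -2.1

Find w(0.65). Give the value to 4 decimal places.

Euler: w_{n+1} = w_n + h·f(x_n, w_n).
x=0.000000, w=-2.100000: f=0.256000 → w ← -2.100000 + 0.13·0.256000 = -2.066720
x=0.130000, w=-2.066720: f=0.277299 → w ← -2.066720 + 0.13·0.277299 = -2.030671
x=0.260000, w=-2.030671: f=0.300370 → w ← -2.030671 + 0.13·0.300370 = -1.991623
x=0.390000, w=-1.991623: f=0.325361 → w ← -1.991623 + 0.13·0.325361 = -1.949326
x=0.520000, w=-1.949326: f=0.352431 → w ← -1.949326 + 0.13·0.352431 = -1.903510
w(0.65) ≈ -1.9035

-1.9035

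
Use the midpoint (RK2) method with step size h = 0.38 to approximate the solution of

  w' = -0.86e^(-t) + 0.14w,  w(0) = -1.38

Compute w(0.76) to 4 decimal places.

-2.0198

Midpoint: k1 = f(t_n, w_n); k2 = f(t_n + h/2, w_n + (h/2)·k1); w_{n+1} = w_n + h·k2.
t=0.000000, w=-1.380000:
  k1 = f(0.000000, -1.380000) = -1.053200
  k2 = f(0.190000, -1.580108) = -0.932400
  w ← -1.380000 + 0.38·(-0.932400) = -1.734312
t=0.380000, w=-1.734312:
  k1 = f(0.380000, -1.734312) = -0.830924
  k2 = f(0.570000, -1.892188) = -0.751258
  w ← -1.734312 + 0.38·(-0.751258) = -2.019790
w(0.76) ≈ -2.0198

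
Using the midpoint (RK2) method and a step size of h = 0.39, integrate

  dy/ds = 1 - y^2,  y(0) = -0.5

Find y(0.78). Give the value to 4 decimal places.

Midpoint: k1 = f(s_n, y_n); k2 = f(s_n + h/2, y_n + (h/2)·k1); y_{n+1} = y_n + h·k2.
s=0.000000, y=-0.500000:
  k1 = f(0.000000, -0.500000) = 0.750000
  k2 = f(0.195000, -0.353750) = 0.874861
  y ← -0.500000 + 0.39·0.874861 = -0.158804
s=0.390000, y=-0.158804:
  k1 = f(0.390000, -0.158804) = 0.974781
  k2 = f(0.585000, 0.031278) = 0.999022
  y ← -0.158804 + 0.39·0.999022 = 0.230814
y(0.78) ≈ 0.2308

0.2308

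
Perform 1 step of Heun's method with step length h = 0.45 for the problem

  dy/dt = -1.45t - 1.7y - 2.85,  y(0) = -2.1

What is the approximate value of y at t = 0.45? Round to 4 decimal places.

-2.0467

Heun: k1 = f(t_n, y_n); k2 = f(t_n + h, y_n + h·k1); y_{n+1} = y_n + (h/2)·(k1 + k2).
t=0.000000, y=-2.100000:
  k1 = f(0.000000, -2.100000) = 0.720000
  k2 = f(0.450000, -1.776000) = -0.483300
  y ← -2.100000 + (0.45/2)·(0.720000 + (-0.483300)) = -2.046743
y(0.45) ≈ -2.0467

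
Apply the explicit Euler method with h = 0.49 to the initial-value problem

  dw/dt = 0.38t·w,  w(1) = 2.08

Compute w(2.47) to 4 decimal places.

Euler: w_{n+1} = w_n + h·f(t_n, w_n).
t=1.000000, w=2.080000: f=0.790400 → w ← 2.080000 + 0.49·0.790400 = 2.467296
t=1.490000, w=2.467296: f=1.396983 → w ← 2.467296 + 0.49·1.396983 = 3.151818
t=1.980000, w=3.151818: f=2.371428 → w ← 3.151818 + 0.49·2.371428 = 4.313817
w(2.47) ≈ 4.3138

4.3138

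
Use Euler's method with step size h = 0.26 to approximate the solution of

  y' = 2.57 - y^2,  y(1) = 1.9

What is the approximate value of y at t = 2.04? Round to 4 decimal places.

1.6032

Euler: y_{n+1} = y_n + h·f(t_n, y_n).
t=1.000000, y=1.900000: f=-1.040000 → y ← 1.900000 + 0.26·(-1.040000) = 1.629600
t=1.260000, y=1.629600: f=-0.085596 → y ← 1.629600 + 0.26·(-0.085596) = 1.607345
t=1.520000, y=1.607345: f=-0.013558 → y ← 1.607345 + 0.26·(-0.013558) = 1.603820
t=1.780000, y=1.603820: f=-0.002238 → y ← 1.603820 + 0.26·(-0.002238) = 1.603238
y(2.04) ≈ 1.6032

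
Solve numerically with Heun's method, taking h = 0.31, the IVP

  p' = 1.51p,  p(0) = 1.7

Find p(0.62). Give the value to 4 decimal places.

4.2313

Heun: k1 = f(x_n, p_n); k2 = f(x_n + h, p_n + h·k1); p_{n+1} = p_n + (h/2)·(k1 + k2).
x=0.000000, p=1.700000:
  k1 = f(0.000000, 1.700000) = 2.567000
  k2 = f(0.310000, 2.495770) = 3.768613
  p ← 1.700000 + (0.31/2)·(2.567000 + 3.768613) = 2.682020
x=0.310000, p=2.682020:
  k1 = f(0.310000, 2.682020) = 4.049850
  k2 = f(0.620000, 3.937474) = 5.945585
  p ← 2.682020 + (0.31/2)·(4.049850 + 5.945585) = 4.231312
p(0.62) ≈ 4.2313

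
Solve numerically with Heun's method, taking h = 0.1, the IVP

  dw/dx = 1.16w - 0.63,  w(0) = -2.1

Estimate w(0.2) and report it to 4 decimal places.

Heun: k1 = f(x_n, w_n); k2 = f(x_n + h, w_n + h·k1); w_{n+1} = w_n + (h/2)·(k1 + k2).
x=0.000000, w=-2.100000:
  k1 = f(0.000000, -2.100000) = -3.066000
  k2 = f(0.100000, -2.406600) = -3.421656
  w ← -2.100000 + (0.1/2)·(-3.066000 + (-3.421656)) = -2.424383
x=0.100000, w=-2.424383:
  k1 = f(0.100000, -2.424383) = -3.442284
  k2 = f(0.200000, -2.768611) = -3.841589
  w ← -2.424383 + (0.1/2)·(-3.442284 + (-3.841589)) = -2.788576
w(0.2) ≈ -2.7886

-2.7886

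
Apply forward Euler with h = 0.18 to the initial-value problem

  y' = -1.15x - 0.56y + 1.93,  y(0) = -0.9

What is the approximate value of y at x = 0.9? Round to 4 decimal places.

Euler: y_{n+1} = y_n + h·f(x_n, y_n).
x=0.000000, y=-0.900000: f=2.434000 → y ← -0.900000 + 0.18·2.434000 = -0.461880
x=0.180000, y=-0.461880: f=1.981653 → y ← -0.461880 + 0.18·1.981653 = -0.105182
x=0.360000, y=-0.105182: f=1.574902 → y ← -0.105182 + 0.18·1.574902 = 0.178300
x=0.540000, y=0.178300: f=1.209152 → y ← 0.178300 + 0.18·1.209152 = 0.395947
x=0.720000, y=0.395947: f=0.880270 → y ← 0.395947 + 0.18·0.880270 = 0.554396
y(0.9) ≈ 0.5544

0.5544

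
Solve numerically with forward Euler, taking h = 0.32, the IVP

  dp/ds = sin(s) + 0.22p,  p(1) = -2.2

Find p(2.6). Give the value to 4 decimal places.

-1.4322

Euler: p_{n+1} = p_n + h·f(s_n, p_n).
s=1.000000, p=-2.200000: f=0.357471 → p ← -2.200000 + 0.32·0.357471 = -2.085609
s=1.320000, p=-2.085609: f=0.509881 → p ← -2.085609 + 0.32·0.509881 = -1.922447
s=1.640000, p=-1.922447: f=0.574668 → p ← -1.922447 + 0.32·0.574668 = -1.738554
s=1.960000, p=-1.738554: f=0.542730 → p ← -1.738554 + 0.32·0.542730 = -1.564880
s=2.280000, p=-1.564880: f=0.414607 → p ← -1.564880 + 0.32·0.414607 = -1.432206
p(2.6) ≈ -1.4322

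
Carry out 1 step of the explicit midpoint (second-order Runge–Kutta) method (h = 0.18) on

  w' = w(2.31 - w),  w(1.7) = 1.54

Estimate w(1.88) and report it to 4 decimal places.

Midpoint: k1 = f(t_n, w_n); k2 = f(t_n + h/2, w_n + (h/2)·k1); w_{n+1} = w_n + h·k2.
t=1.700000, w=1.540000:
  k1 = f(1.700000, 1.540000) = 1.185800
  k2 = f(1.790000, 1.646722) = 1.092234
  w ← 1.540000 + 0.18·1.092234 = 1.736602
w(1.88) ≈ 1.7366

1.7366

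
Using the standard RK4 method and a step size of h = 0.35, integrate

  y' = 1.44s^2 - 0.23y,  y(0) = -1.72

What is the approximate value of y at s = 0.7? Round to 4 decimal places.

RK4: k1 = f(s_n, y_n); k2 = f(s_n + h/2, y_n + (h/2)·k1); k3 = f(s_n + h/2, y_n + (h/2)·k2); k4 = f(s_n + h, y_n + h·k3); y_{n+1} = y_n + (h/6)·(k1 + 2k2 + 2k3 + k4).
s=0.000000, y=-1.720000:
  k1 = f(0.000000, -1.720000) = 0.395600
  k2 = f(0.175000, -1.650770) = 0.423777
  k3 = f(0.175000, -1.645839) = 0.422643
  k4 = f(0.350000, -1.572075) = 0.537977
  y ← -1.720000 + (0.35/6)·(k1 + 2k2 + 2k3 + k4) = -1.566792
s=0.350000, y=-1.566792:
  k1 = f(0.350000, -1.566792) = 0.536762
  k2 = f(0.525000, -1.472859) = 0.735658
  k3 = f(0.525000, -1.438052) = 0.727652
  k4 = f(0.700000, -1.312114) = 1.007386
  y ← -1.566792 + (0.35/6)·(k1 + 2k2 + 2k3 + k4) = -1.305998
y(0.7) ≈ -1.3060

-1.3060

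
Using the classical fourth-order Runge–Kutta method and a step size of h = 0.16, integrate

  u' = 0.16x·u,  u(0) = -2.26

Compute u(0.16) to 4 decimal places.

-2.2646

RK4: k1 = f(x_n, u_n); k2 = f(x_n + h/2, u_n + (h/2)·k1); k3 = f(x_n + h/2, u_n + (h/2)·k2); k4 = f(x_n + h, u_n + h·k3); u_{n+1} = u_n + (h/6)·(k1 + 2k2 + 2k3 + k4).
x=0.000000, u=-2.260000:
  k1 = f(0.000000, -2.260000) = 0.000000
  k2 = f(0.080000, -2.260000) = -0.028928
  k3 = f(0.080000, -2.262314) = -0.028958
  k4 = f(0.160000, -2.264633) = -0.057975
  u ← -2.260000 + (0.16/6)·(k1 + 2k2 + 2k3 + k4) = -2.264633
u(0.16) ≈ -2.2646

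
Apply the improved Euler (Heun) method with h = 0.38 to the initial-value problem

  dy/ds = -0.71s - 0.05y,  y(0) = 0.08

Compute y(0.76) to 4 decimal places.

Heun: k1 = f(s_n, y_n); k2 = f(s_n + h, y_n + h·k1); y_{n+1} = y_n + (h/2)·(k1 + k2).
s=0.000000, y=0.080000:
  k1 = f(0.000000, 0.080000) = -0.004000
  k2 = f(0.380000, 0.078480) = -0.273724
  y ← 0.080000 + (0.38/2)·(-0.004000 + (-0.273724)) = 0.027232
s=0.380000, y=0.027232:
  k1 = f(0.380000, 0.027232) = -0.271162
  k2 = f(0.760000, -0.075809) = -0.535810
  y ← 0.027232 + (0.38/2)·(-0.271162 + (-0.535810)) = -0.126092
y(0.76) ≈ -0.1261

-0.1261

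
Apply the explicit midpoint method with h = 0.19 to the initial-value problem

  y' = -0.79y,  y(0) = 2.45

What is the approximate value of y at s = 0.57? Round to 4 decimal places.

Midpoint: k1 = f(s_n, y_n); k2 = f(s_n + h/2, y_n + (h/2)·k1); y_{n+1} = y_n + h·k2.
s=0.000000, y=2.450000:
  k1 = f(0.000000, 2.450000) = -1.935500
  k2 = f(0.095000, 2.266128) = -1.790241
  y ← 2.450000 + 0.19·(-1.790241) = 2.109854
s=0.190000, y=2.109854:
  k1 = f(0.190000, 2.109854) = -1.666785
  k2 = f(0.285000, 1.951510) = -1.541693
  y ← 2.109854 + 0.19·(-1.541693) = 1.816933
s=0.380000, y=1.816933:
  k1 = f(0.380000, 1.816933) = -1.435377
  k2 = f(0.475000, 1.680572) = -1.327652
  y ← 1.816933 + 0.19·(-1.327652) = 1.564679
y(0.57) ≈ 1.5647

1.5647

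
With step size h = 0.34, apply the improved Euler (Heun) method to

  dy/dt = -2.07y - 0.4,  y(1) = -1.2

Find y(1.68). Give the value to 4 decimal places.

Heun: k1 = f(t_n, y_n); k2 = f(t_n + h, y_n + h·k1); y_{n+1} = y_n + (h/2)·(k1 + k2).
t=1.000000, y=-1.200000:
  k1 = f(1.000000, -1.200000) = 2.084000
  k2 = f(1.340000, -0.491440) = 0.617281
  y ← -1.200000 + (0.34/2)·(2.084000 + 0.617281) = -0.740782
t=1.340000, y=-0.740782:
  k1 = f(1.340000, -0.740782) = 1.133419
  k2 = f(1.680000, -0.355420) = 0.335719
  y ← -0.740782 + (0.34/2)·(1.133419 + 0.335719) = -0.491029
y(1.68) ≈ -0.4910

-0.4910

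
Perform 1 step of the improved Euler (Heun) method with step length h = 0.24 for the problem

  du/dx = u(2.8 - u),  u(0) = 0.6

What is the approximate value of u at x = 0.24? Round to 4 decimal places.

Heun: k1 = f(x_n, u_n); k2 = f(x_n + h, u_n + h·k1); u_{n+1} = u_n + (h/2)·(k1 + k2).
x=0.000000, u=0.600000:
  k1 = f(0.000000, 0.600000) = 1.320000
  k2 = f(0.240000, 0.916800) = 1.726518
  u ← 0.600000 + (0.24/2)·(1.320000 + 1.726518) = 0.965582
u(0.24) ≈ 0.9656

0.9656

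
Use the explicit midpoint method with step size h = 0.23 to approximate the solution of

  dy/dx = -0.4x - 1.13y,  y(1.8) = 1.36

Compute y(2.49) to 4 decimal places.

0.2123

Midpoint: k1 = f(x_n, y_n); k2 = f(x_n + h/2, y_n + (h/2)·k1); y_{n+1} = y_n + h·k2.
x=1.800000, y=1.360000:
  k1 = f(1.800000, 1.360000) = -2.256800
  k2 = f(1.915000, 1.100468) = -2.009529
  y ← 1.360000 + 0.23·(-2.009529) = 0.897808
x=2.030000, y=0.897808:
  k1 = f(2.030000, 0.897808) = -1.826523
  k2 = f(2.145000, 0.687758) = -1.635167
  y ← 0.897808 + 0.23·(-1.635167) = 0.521720
x=2.260000, y=0.521720:
  k1 = f(2.260000, 0.521720) = -1.493544
  k2 = f(2.375000, 0.349963) = -1.345458
  y ← 0.521720 + 0.23·(-1.345458) = 0.212265
y(2.49) ≈ 0.2123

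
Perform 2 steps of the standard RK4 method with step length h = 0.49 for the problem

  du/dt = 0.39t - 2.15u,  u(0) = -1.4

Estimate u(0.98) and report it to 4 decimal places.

RK4: k1 = f(t_n, u_n); k2 = f(t_n + h/2, u_n + (h/2)·k1); k3 = f(t_n + h/2, u_n + (h/2)·k2); k4 = f(t_n + h, u_n + h·k3); u_{n+1} = u_n + (h/6)·(k1 + 2k2 + 2k3 + k4).
t=0.000000, u=-1.400000:
  k1 = f(0.000000, -1.400000) = 3.010000
  k2 = f(0.245000, -0.662550) = 1.520032
  k3 = f(0.245000, -1.027592) = 2.304873
  k4 = f(0.490000, -0.270612) = 0.772916
  u ← -1.400000 + (0.49/6)·(k1 + 2k2 + 2k3 + k4) = -0.466327
t=0.490000, u=-0.466327:
  k1 = f(0.490000, -0.466327) = 1.193704
  k2 = f(0.735000, -0.173870) = 0.660470
  k3 = f(0.735000, -0.304512) = 0.941351
  k4 = f(0.980000, -0.005065) = 0.393090
  u ← -0.466327 + (0.49/6)·(k1 + 2k2 + 2k3 + k4) = -0.075108
u(0.98) ≈ -0.0751

-0.0751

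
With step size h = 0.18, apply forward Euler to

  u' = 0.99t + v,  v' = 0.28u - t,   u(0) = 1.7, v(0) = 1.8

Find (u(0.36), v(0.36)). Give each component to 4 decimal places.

2.3955, 1.9553

Euler on (u,v): u_{n+1} = u_n + h·u', v_{n+1} = v_n + h·v'.
0.000000: (1.700000, 1.800000); f=(1.800000, 0.476000) → (2.024000, 1.885680)
0.180000: (2.024000, 1.885680); f=(2.063880, 0.386720) → (2.395498, 1.955290)
(u(0.36), v(0.36)) ≈ (2.3955, 1.9553)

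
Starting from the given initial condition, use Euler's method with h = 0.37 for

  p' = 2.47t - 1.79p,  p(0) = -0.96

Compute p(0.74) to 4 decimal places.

0.2287

Euler: p_{n+1} = p_n + h·f(t_n, p_n).
t=0.000000, p=-0.960000: f=1.718400 → p ← -0.960000 + 0.37·1.718400 = -0.324192
t=0.370000, p=-0.324192: f=1.494204 → p ← -0.324192 + 0.37·1.494204 = 0.228663
p(0.74) ≈ 0.2287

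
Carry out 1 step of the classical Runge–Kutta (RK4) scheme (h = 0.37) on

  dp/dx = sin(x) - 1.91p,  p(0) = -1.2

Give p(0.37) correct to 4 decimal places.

RK4: k1 = f(x_n, p_n); k2 = f(x_n + h/2, p_n + (h/2)·k1); k3 = f(x_n + h/2, p_n + (h/2)·k2); k4 = f(x_n + h, p_n + h·k3); p_{n+1} = p_n + (h/6)·(k1 + 2k2 + 2k3 + k4).
x=0.000000, p=-1.200000:
  k1 = f(0.000000, -1.200000) = 2.292000
  k2 = f(0.185000, -0.775980) = 1.666068
  k3 = f(0.185000, -0.891777) = 1.887241
  k4 = f(0.370000, -0.501721) = 1.319902
  p ← -1.200000 + (0.37/6)·(k1 + 2k2 + 2k3 + k4) = -0.539025
p(0.37) ≈ -0.5390

-0.5390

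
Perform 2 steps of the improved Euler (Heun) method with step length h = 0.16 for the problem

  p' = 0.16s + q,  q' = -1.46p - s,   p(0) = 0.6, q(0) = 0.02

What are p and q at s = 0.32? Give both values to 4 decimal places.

Heun on (p,q): k1 = f(s_n, state_n); k2 = f(s_n + h, state_n + h·k1); state_{n+1} = state_n + (h/2)·(k1 + k2).
0.000000: (0.600000, 0.020000)
  k1 = (0.020000, -0.876000)
  predictor → (0.603200, -0.120160)
  k2 = (-0.094560, -1.040672)
  → (0.594035, -0.133334)
0.160000: (0.594035, -0.133334)
  k1 = (-0.107734, -1.027291)
  predictor → (0.576798, -0.297700)
  k2 = (-0.246500, -1.162125)
  → (0.565696, -0.308487)
(p(0.32), q(0.32)) ≈ (0.5657, -0.3085)

0.5657, -0.3085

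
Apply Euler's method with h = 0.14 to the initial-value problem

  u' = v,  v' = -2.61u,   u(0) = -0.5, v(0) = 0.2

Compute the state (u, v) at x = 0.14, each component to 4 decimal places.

Euler on (u,v): u_{n+1} = u_n + h·u', v_{n+1} = v_n + h·v'.
0.000000: (-0.500000, 0.200000); f=(0.200000, 1.305000) → (-0.472000, 0.382700)
(u(0.14), v(0.14)) ≈ (-0.4720, 0.3827)

-0.4720, 0.3827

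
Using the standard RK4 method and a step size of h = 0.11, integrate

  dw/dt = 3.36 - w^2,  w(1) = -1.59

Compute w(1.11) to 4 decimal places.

RK4: k1 = f(t_n, w_n); k2 = f(t_n + h/2, w_n + (h/2)·k1); k3 = f(t_n + h/2, w_n + (h/2)·k2); k4 = f(t_n + h, w_n + h·k3); w_{n+1} = w_n + (h/6)·(k1 + 2k2 + 2k3 + k4).
t=1.000000, w=-1.590000:
  k1 = f(1.000000, -1.590000) = 0.831900
  k2 = f(1.055000, -1.544246) = 0.975306
  k3 = f(1.055000, -1.536358) = 0.999604
  k4 = f(1.110000, -1.480044) = 1.169471
  w ← -1.590000 + (0.11/6)·(k1 + 2k2 + 2k3 + k4) = -1.480895
w(1.11) ≈ -1.4809

-1.4809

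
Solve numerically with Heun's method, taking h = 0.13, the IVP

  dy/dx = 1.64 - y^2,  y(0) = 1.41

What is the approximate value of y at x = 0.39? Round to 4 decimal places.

Heun: k1 = f(x_n, y_n); k2 = f(x_n + h, y_n + h·k1); y_{n+1} = y_n + (h/2)·(k1 + k2).
x=0.000000, y=1.410000:
  k1 = f(0.000000, 1.410000) = -0.348100
  k2 = f(0.130000, 1.364747) = -0.222534
  y ← 1.410000 + (0.13/2)·(-0.348100 + (-0.222534)) = 1.372909
x=0.130000, y=1.372909:
  k1 = f(0.130000, 1.372909) = -0.244878
  k2 = f(0.260000, 1.341075) = -0.158481
  y ← 1.372909 + (0.13/2)·(-0.244878 + (-0.158481)) = 1.346690
x=0.260000, y=1.346690:
  k1 = f(0.260000, 1.346690) = -0.173575
  k2 = f(0.390000, 1.324126) = -0.113309
  y ← 1.346690 + (0.13/2)·(-0.173575 + (-0.113309)) = 1.328043
y(0.39) ≈ 1.3280

1.3280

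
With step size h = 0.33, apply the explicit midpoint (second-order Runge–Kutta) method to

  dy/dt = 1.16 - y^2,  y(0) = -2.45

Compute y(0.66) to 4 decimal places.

Midpoint: k1 = f(t_n, y_n); k2 = f(t_n + h/2, y_n + (h/2)·k1); y_{n+1} = y_n + h·k2.
t=0.000000, y=-2.450000:
  k1 = f(0.000000, -2.450000) = -4.842500
  k2 = f(0.165000, -3.249013) = -9.396082
  y ← -2.450000 + 0.33·(-9.396082) = -5.550707
t=0.330000, y=-5.550707:
  k1 = f(0.330000, -5.550707) = -29.650350
  k2 = f(0.495000, -10.443015) = -107.896559
  y ← -5.550707 + 0.33·(-107.896559) = -41.156572
y(0.66) ≈ -41.1566

-41.1566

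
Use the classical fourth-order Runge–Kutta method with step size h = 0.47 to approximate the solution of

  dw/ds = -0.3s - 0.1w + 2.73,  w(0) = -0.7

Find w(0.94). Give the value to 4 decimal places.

RK4: k1 = f(s_n, w_n); k2 = f(s_n + h/2, w_n + (h/2)·k1); k3 = f(s_n + h/2, w_n + (h/2)·k2); k4 = f(s_n + h, w_n + h·k3); w_{n+1} = w_n + (h/6)·(k1 + 2k2 + 2k3 + k4).
s=0.000000, w=-0.700000:
  k1 = f(0.000000, -0.700000) = 2.800000
  k2 = f(0.235000, -0.042000) = 2.663700
  k3 = f(0.235000, -0.074030) = 2.666903
  k4 = f(0.470000, 0.553444) = 2.533656
  w ← -0.700000 + (0.47/6)·(k1 + 2k2 + 2k3 + k4) = 0.552931
s=0.470000, w=0.552931:
  k1 = f(0.470000, 0.552931) = 2.533707
  k2 = f(0.705000, 1.148352) = 2.403665
  k3 = f(0.705000, 1.117792) = 2.406721
  k4 = f(0.940000, 1.684090) = 2.279591
  w ← 0.552931 + (0.47/6)·(k1 + 2k2 + 2k3 + k4) = 1.683600
w(0.94) ≈ 1.6836

1.6836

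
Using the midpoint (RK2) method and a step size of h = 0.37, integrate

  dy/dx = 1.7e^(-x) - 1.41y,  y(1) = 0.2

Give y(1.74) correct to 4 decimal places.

0.2477

Midpoint: k1 = f(x_n, y_n); k2 = f(x_n + h/2, y_n + (h/2)·k1); y_{n+1} = y_n + h·k2.
x=1.000000, y=0.200000:
  k1 = f(1.000000, 0.200000) = 0.343395
  k2 = f(1.185000, 0.263528) = 0.148194
  y ← 0.200000 + 0.37·0.148194 = 0.254832
x=1.370000, y=0.254832:
  k1 = f(1.370000, 0.254832) = 0.072669
  k2 = f(1.555000, 0.268276) = -0.019247
  y ← 0.254832 + 0.37·(-0.019247) = 0.247711
y(1.74) ≈ 0.2477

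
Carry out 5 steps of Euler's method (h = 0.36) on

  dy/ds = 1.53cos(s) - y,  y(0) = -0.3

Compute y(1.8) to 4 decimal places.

Euler: y_{n+1} = y_n + h·f(s_n, y_n).
s=0.000000, y=-0.300000: f=1.830000 → y ← -0.300000 + 0.36·1.830000 = 0.358800
s=0.360000, y=0.358800: f=1.073122 → y ← 0.358800 + 0.36·1.073122 = 0.745124
s=0.720000, y=0.745124: f=0.405139 → y ← 0.745124 + 0.36·0.405139 = 0.890974
s=1.080000, y=0.890974: f=-0.169842 → y ← 0.890974 + 0.36·(-0.169842) = 0.829831
s=1.440000, y=0.829831: f=-0.630283 → y ← 0.829831 + 0.36·(-0.630283) = 0.602929
y(1.8) ≈ 0.6029

0.6029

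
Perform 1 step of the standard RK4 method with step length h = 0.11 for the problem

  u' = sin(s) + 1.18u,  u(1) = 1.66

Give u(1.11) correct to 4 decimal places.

1.9921

RK4: k1 = f(s_n, u_n); k2 = f(s_n + h/2, u_n + (h/2)·k1); k3 = f(s_n + h/2, u_n + (h/2)·k2); k4 = f(s_n + h, u_n + h·k3); u_{n+1} = u_n + (h/6)·(k1 + 2k2 + 2k3 + k4).
s=1.000000, u=1.660000:
  k1 = f(1.000000, 1.660000) = 2.800271
  k2 = f(1.055000, 1.814015) = 3.010438
  k3 = f(1.055000, 1.825574) = 3.024078
  k4 = f(1.110000, 1.992649) = 3.247024
  u ← 1.660000 + (0.11/6)·(k1 + 2k2 + 2k3 + k4) = 1.992133
u(1.11) ≈ 1.9921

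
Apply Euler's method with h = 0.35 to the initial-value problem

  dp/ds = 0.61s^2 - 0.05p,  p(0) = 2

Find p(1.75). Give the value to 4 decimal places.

Euler: p_{n+1} = p_n + h·f(s_n, p_n).
s=0.000000, p=2.000000: f=-0.100000 → p ← 2.000000 + 0.35·(-0.100000) = 1.965000
s=0.350000, p=1.965000: f=-0.023525 → p ← 1.965000 + 0.35·(-0.023525) = 1.956766
s=0.700000, p=1.956766: f=0.201062 → p ← 1.956766 + 0.35·0.201062 = 2.027138
s=1.050000, p=2.027138: f=0.571168 → p ← 2.027138 + 0.35·0.571168 = 2.227047
s=1.400000, p=2.227047: f=1.084248 → p ← 2.227047 + 0.35·1.084248 = 2.606533
p(1.75) ≈ 2.6065

2.6065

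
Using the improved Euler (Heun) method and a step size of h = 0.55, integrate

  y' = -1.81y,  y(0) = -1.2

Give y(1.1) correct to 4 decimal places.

-0.3000

Heun: k1 = f(x_n, y_n); k2 = f(x_n + h, y_n + h·k1); y_{n+1} = y_n + (h/2)·(k1 + k2).
x=0.000000, y=-1.200000:
  k1 = f(0.000000, -1.200000) = 2.172000
  k2 = f(0.550000, -0.005400) = 0.009774
  y ← -1.200000 + (0.55/2)·(2.172000 + 0.009774) = -0.600012
x=0.550000, y=-0.600012:
  k1 = f(0.550000, -0.600012) = 1.086022
  k2 = f(1.100000, -0.002700) = 0.004887
  y ← -0.600012 + (0.55/2)·(1.086022 + 0.004887) = -0.300012
y(1.1) ≈ -0.3000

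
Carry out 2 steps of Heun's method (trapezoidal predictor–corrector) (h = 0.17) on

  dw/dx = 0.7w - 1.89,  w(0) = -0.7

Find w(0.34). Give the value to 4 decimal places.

Heun: k1 = f(x_n, w_n); k2 = f(x_n + h, w_n + h·k1); w_{n+1} = w_n + (h/2)·(k1 + k2).
x=0.000000, w=-0.700000:
  k1 = f(0.000000, -0.700000) = -2.380000
  k2 = f(0.170000, -1.104600) = -2.663220
  w ← -0.700000 + (0.17/2)·(-2.380000 + (-2.663220)) = -1.128674
x=0.170000, w=-1.128674:
  k1 = f(0.170000, -1.128674) = -2.680072
  k2 = f(0.340000, -1.584286) = -2.999000
  w ← -1.128674 + (0.17/2)·(-2.680072 + (-2.999000)) = -1.611395
w(0.34) ≈ -1.6114

-1.6114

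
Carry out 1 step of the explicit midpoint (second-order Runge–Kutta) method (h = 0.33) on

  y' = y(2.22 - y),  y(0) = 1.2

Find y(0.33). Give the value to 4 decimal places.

1.5785

Midpoint: k1 = f(s_n, y_n); k2 = f(s_n + h/2, y_n + (h/2)·k1); y_{n+1} = y_n + h·k2.
s=0.000000, y=1.200000:
  k1 = f(0.000000, 1.200000) = 1.224000
  k2 = f(0.165000, 1.401960) = 1.146859
  y ← 1.200000 + 0.33·1.146859 = 1.578464
y(0.33) ≈ 1.5785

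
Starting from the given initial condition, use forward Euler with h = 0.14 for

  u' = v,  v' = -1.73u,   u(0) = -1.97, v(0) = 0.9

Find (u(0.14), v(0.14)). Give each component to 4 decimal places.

-1.8440, 1.3771

Euler on (u,v): u_{n+1} = u_n + h·u', v_{n+1} = v_n + h·v'.
0.000000: (-1.970000, 0.900000); f=(0.900000, 3.408100) → (-1.844000, 1.377134)
(u(0.14), v(0.14)) ≈ (-1.8440, 1.3771)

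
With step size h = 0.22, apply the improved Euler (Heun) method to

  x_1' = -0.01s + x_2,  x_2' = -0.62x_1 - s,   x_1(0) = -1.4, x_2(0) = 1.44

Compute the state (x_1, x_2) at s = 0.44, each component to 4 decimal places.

Heun on (x_1,x_2): k1 = f(s_n, state_n); k2 = f(s_n + h, state_n + h·k1); state_{n+1} = state_n + (h/2)·(k1 + k2).
0.000000: (-1.400000, 1.440000)
  k1 = (1.440000, 0.868000)
  predictor → (-1.083200, 1.630960)
  k2 = (1.628760, 0.451584)
  → (-1.062436, 1.585154)
0.220000: (-1.062436, 1.585154)
  k1 = (1.582954, 0.438711)
  predictor → (-0.714186, 1.681671)
  k2 = (1.677271, 0.002796)
  → (-0.703812, 1.633720)
(x_1(0.44), x_2(0.44)) ≈ (-0.7038, 1.6337)

-0.7038, 1.6337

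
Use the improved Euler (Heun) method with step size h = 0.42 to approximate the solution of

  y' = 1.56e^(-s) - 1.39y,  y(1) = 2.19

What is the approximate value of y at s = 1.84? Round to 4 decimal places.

Heun: k1 = f(s_n, y_n); k2 = f(s_n + h, y_n + h·k1); y_{n+1} = y_n + (h/2)·(k1 + k2).
s=1.000000, y=2.190000:
  k1 = f(1.000000, 2.190000) = -2.470208
  k2 = f(1.420000, 1.152513) = -1.224919
  y ← 2.190000 + (0.42/2)·(-2.470208 + (-1.224919)) = 1.414023
s=1.420000, y=1.414023:
  k1 = f(1.420000, 1.414023) = -1.588419
  k2 = f(1.840000, 0.746888) = -0.790419
  y ← 1.414023 + (0.42/2)·(-1.588419 + (-0.790419)) = 0.914468
y(1.84) ≈ 0.9145

0.9145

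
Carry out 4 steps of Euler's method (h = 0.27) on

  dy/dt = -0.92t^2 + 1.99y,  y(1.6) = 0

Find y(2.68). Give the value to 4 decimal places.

-7.5546

Euler: y_{n+1} = y_n + h·f(t_n, y_n).
t=1.600000, y=0.000000: f=-2.355200 → y ← 0.000000 + 0.27·(-2.355200) = -0.635904
t=1.870000, y=-0.635904: f=-4.482597 → y ← -0.635904 + 0.27·(-4.482597) = -1.846205
t=2.140000, y=-1.846205: f=-7.887180 → y ← -1.846205 + 0.27·(-7.887180) = -3.975744
t=2.410000, y=-3.975744: f=-13.255182 → y ← -3.975744 + 0.27·(-13.255182) = -7.554643
y(2.68) ≈ -7.5546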